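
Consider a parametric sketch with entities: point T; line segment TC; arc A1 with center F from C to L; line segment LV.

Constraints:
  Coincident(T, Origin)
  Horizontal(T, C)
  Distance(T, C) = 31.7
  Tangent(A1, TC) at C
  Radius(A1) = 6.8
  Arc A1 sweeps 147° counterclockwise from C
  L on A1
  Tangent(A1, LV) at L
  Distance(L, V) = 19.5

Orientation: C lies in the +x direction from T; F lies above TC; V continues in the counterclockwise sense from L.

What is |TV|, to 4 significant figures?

29.96

On A1, C sits at bearing -90° from F; a 147° counterclockwise sweep puts L at bearing 57°, so L = F + 6.8·(cos 57°, sin 57°) = (35.40, 12.50). Since A1 is tangent to LV there, FL ⟂ LV, so LV runs along (−sin 57°, cos 57°); with |LV| = 19.5, V = (19.05, 23.12). Then |TV| = |V − T| = 29.96.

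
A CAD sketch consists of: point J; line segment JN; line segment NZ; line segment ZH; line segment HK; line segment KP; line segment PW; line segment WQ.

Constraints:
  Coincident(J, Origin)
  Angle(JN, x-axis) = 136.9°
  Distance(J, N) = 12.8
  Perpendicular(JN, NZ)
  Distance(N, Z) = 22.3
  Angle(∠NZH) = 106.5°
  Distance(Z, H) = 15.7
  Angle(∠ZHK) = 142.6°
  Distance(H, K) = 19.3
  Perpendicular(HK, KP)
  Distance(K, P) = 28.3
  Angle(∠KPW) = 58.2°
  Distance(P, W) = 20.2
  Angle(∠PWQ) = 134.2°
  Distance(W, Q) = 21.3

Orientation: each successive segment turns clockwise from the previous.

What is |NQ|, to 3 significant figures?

33.6

J is at the origin; JN runs at 136.9° with length 12.8, so N = (-9.35, 8.75). JN is perpendicular to NZ, so NZ runs at 46.9°; with |NZ| = 22.3, Z = (5.89, 25.0). ∠NZH = 106.5° gives ZH at -26.6° from the x-axis; with |ZH| = 15.7, H = (19.9, 18.0). ∠ZHK = 142.6° gives HK at -64.0° from the x-axis; with |HK| = 19.3, K = (28.4, 0.652). HK ⟂ KP, so KP runs at -154°; with |KP| = 28.3, P = (2.95, -11.8). ∠KPW = 58.2° gives PW at 84.2° from the x-axis; with |PW| = 20.2, W = (5.00, 8.34). ∠PWQ = 134.2° gives WQ at 38.4° from the x-axis; with |WQ| = 21.3, Q = (21.7, 21.6). Then |NQ| = |Q − N| = 33.6.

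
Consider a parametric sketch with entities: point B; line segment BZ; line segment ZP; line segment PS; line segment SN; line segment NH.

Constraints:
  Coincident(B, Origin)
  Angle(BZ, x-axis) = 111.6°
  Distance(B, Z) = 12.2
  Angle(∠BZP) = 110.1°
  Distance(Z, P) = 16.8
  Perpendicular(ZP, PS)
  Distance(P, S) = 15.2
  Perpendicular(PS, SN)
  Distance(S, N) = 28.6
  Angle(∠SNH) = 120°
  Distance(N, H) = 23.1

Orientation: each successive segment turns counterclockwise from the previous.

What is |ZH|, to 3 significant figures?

23.8

PS ⟂ SN, so SN runs at 1.50°; with |SN| = 28.6, N = (7.70, -3.54). ∠SNH = 120.0° gives NH at 61.5° from the x-axis; with |NH| = 23.1, H = (18.7, 16.8). Then |ZH| = |H − Z| = 23.8.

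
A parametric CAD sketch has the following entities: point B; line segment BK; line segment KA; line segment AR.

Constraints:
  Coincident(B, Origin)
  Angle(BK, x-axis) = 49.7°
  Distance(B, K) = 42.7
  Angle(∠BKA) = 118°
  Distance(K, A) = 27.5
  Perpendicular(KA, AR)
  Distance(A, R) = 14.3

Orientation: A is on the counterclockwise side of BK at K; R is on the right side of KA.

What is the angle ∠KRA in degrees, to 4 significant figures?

62.53°

B is at the origin; BK runs at 49.7° with length 42.7, so K = 42.7·(cos 49.7°, sin 49.7°) = (27.62, 32.57). ∠BKA = 118.0°, so KA runs at 49.7° + (180° − 118.0°) = 111.7° from the x-axis; with |KA| = 27.5, A = K + 27.5·(cos 111.7°, sin 111.7°) = (17.45, 58.12). KA is perpendicular to AR; with |AR| = 14.3 on the right of KA, R = A + 14.3·(0.9291, 0.3697) = (30.74, 63.40). Then cos ∠KRA = RK·RA / (|RK||RA|), giving 62.53°.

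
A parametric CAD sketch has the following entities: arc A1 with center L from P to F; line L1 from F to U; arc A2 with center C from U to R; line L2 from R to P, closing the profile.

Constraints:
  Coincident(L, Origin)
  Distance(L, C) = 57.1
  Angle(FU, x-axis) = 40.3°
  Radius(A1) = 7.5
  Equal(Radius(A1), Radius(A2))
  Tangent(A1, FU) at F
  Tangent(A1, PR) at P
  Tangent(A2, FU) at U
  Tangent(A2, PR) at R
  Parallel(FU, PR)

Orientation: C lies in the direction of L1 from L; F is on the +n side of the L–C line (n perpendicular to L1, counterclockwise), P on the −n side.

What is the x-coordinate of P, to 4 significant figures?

4.851

The slot axis is L1's direction at 40.3°, so u = (cos 40.3°, sin 40.3°) = (0.7627, 0.6468) and n = (−sin 40.3°, cos 40.3°) = (-0.6468, 0.7627). L is at the origin and C lies 57.1 along u from L, so C = 57.1·u = (43.55, 36.93). Tangency of A1 to both parallel lines with radius 7.5 puts F and P at L ± 7.5·n: F = (-4.851, 5.720), P = (4.851, -5.720). So P.x = 4.851.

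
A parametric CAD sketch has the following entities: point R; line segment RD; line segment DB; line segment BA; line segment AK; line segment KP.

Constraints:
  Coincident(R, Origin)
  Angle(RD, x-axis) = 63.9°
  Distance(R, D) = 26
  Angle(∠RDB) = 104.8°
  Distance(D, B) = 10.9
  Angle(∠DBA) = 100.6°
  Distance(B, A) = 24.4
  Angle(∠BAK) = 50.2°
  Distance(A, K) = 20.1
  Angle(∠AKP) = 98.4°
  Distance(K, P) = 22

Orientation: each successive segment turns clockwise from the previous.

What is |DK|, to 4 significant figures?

14.34

∠DBA = 100.6° gives BA at -90.70° from the x-axis; with |BA| = 24.4, A = (21.83, -3.185). ∠BAK = 50.2° gives AK at 139.5° from the x-axis; with |AK| = 20.1, K = (6.545, 9.869). Then |DK| = |K − D| = 14.34.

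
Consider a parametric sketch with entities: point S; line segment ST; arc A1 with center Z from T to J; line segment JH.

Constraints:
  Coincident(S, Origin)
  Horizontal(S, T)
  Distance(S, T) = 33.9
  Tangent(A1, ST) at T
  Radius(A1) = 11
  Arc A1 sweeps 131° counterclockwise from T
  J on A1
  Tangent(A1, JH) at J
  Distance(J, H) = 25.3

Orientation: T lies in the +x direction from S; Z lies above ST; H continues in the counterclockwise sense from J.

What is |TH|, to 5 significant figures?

38.222

S is at the origin; ST is horizontal with |ST| = 33.9 and T on the +x side, so T = (33.900, 0.0000). Since A1 is tangent to ST there, ZT ⟂ ST, so Z = T + (0, 11) = (33.900, 11.000). On A1, T sits at bearing -90° from Z; a 131° counterclockwise sweep puts J at bearing 41°, so J = Z + 11.0·(cos 41°, sin 41°) = (42.202, 18.217). Tangency of A1 to JH means the radius ZJ is perpendicular to JH, so JH runs along (−sin 41°, cos 41°); with |JH| = 25.3, H = (25.604, 37.311). Then |TH| = |H − T| = 38.222.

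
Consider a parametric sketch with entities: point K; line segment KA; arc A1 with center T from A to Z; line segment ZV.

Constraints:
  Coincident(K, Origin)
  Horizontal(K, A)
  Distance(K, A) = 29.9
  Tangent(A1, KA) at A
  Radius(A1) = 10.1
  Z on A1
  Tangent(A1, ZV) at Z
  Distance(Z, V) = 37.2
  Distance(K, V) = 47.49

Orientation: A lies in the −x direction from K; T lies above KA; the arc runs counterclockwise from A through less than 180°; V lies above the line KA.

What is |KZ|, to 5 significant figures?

21.677

Checks: |TZ| = 10.10 ✓; ∠(TZ, ZV) = 90.00° ✓; |ZV| = 37.20 ✓; |KV| = 47.49 ✓.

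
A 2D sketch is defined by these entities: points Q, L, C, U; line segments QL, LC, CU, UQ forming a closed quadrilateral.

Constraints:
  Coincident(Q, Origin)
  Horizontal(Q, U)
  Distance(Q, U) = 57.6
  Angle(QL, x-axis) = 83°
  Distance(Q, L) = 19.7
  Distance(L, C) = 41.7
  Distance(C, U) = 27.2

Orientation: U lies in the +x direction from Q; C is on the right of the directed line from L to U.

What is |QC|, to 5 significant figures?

33.585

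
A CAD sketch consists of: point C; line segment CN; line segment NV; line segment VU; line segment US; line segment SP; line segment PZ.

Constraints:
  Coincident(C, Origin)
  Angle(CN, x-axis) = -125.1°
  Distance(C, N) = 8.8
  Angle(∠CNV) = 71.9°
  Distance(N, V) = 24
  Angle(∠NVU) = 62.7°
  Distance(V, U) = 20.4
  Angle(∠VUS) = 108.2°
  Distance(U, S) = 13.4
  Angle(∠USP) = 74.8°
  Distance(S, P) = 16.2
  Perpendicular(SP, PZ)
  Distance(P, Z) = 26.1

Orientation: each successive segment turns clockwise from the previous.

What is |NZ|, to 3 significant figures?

34.0

C is at the origin; CN runs at -125.1° with length 8.8, so N = (-5.06, -7.20). ∠CNV = 71.9° gives NV at 127° from the x-axis; with |NV| = 24.0, V = (-19.4, 12.0). ∠NVU = 62.7° gives VU at 9.50° from the x-axis; with |VU| = 20.4, U = (0.684, 15.4). ∠VUS = 108.2° gives US at -62.3° from the x-axis; with |US| = 13.4, S = (6.91, 3.52). ∠USP = 74.8° gives SP at -168° from the x-axis; with |SP| = 16.2, P = (-8.90, 0.0142). SP is perpendicular to PZ, so PZ runs at 102°; with |PZ| = 26.1, Z = (-14.6, 25.5). Then |NZ| = |Z − N| = 34.0.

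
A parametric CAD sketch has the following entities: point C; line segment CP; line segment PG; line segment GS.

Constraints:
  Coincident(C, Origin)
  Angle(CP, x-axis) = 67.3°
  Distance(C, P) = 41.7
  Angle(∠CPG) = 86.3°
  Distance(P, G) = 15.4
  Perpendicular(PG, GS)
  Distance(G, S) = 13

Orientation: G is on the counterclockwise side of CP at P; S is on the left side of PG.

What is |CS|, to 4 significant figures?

31.31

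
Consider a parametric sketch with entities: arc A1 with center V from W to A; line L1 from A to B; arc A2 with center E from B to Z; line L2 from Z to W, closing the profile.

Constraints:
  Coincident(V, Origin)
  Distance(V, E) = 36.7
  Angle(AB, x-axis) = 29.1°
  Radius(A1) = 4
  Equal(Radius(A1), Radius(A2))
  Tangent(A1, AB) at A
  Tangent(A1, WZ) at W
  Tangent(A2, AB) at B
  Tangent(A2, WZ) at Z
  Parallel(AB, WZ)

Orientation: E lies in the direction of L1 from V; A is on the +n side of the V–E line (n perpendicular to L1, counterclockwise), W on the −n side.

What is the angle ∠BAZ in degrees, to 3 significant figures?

12.3°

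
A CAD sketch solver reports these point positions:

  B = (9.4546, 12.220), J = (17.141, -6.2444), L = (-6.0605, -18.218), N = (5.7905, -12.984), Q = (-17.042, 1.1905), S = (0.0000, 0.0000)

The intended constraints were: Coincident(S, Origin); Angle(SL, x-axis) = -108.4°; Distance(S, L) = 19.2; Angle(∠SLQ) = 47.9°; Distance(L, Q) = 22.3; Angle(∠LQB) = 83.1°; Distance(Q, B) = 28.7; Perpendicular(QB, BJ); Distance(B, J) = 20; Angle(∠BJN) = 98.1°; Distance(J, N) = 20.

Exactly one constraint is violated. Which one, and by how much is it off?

Distance(J, N) = 20 — off by 6.80.

S = (0.00, 0.00) ✓; SL at -108.4° ✓; |SL| = 19.20 ✓; ∠SLQ = 47.90° ✓; |LQ| = 22.30 ✓; ∠LQB = 83.10° ✓; |QB| = 28.70 ✓; ∠(QB, BJ) = 90.00° ✓; |BJ| = 20.00 ✓; ∠BJN = 98.10° ✓; |JN| = 13.20 ✗.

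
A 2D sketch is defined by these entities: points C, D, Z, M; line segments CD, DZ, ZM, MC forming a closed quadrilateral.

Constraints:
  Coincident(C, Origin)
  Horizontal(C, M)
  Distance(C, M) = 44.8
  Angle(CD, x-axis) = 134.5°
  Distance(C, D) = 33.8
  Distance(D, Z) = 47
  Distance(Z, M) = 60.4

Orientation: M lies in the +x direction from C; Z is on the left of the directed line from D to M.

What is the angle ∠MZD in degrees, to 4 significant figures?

84.09°

Checks: |DZ| = 47.00 ✓; |ZM| = 60.40 ✓.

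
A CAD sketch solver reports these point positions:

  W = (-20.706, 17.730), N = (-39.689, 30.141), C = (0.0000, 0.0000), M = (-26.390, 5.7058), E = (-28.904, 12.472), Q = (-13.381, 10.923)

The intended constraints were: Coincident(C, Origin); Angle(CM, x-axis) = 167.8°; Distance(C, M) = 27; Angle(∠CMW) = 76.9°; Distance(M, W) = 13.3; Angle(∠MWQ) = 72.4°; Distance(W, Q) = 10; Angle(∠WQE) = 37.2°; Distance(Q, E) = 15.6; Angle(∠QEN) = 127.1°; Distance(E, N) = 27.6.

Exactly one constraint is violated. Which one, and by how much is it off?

Distance(E, N) = 27.6 — off by 6.90.

C = (0.00, 0.00) ✓; CM at 167.8° ✓; |CM| = 27.00 ✓; ∠CMW = 76.90° ✓; |MW| = 13.30 ✓; ∠MWQ = 72.40° ✓; |WQ| = 10.00 ✓; ∠WQE = 37.20° ✓; |QE| = 15.60 ✓; ∠QEN = 127.1° ✓; |EN| = 20.70 ✗.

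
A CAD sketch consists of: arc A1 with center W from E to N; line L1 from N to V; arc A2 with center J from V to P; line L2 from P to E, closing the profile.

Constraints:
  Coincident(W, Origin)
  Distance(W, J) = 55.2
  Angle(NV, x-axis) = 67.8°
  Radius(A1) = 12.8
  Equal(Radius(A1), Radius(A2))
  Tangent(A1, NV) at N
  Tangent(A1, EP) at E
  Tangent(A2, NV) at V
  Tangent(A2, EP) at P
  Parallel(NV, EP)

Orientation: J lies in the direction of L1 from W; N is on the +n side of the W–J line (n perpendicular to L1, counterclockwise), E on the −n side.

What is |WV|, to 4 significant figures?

56.66

The slot axis is L1's direction at 67.8°, so u = (cos 67.8°, sin 67.8°) = (0.3778, 0.9259) and n = (−sin 67.8°, cos 67.8°) = (-0.9259, 0.3778). W is at the origin and J lies 55.2 along u from W, so J = 55.2·u = (20.86, 51.11). Tangency of A1 to both parallel lines with radius 12.8 puts N and E at W ± 12.8·n: N = (-11.85, 4.836), E = (11.85, -4.836). Equal radii place V and P the same way about J: V = J + 12.8·n = (9.006, 55.94), P = J − 12.8·n = (32.71, 46.27). Then |WV| = |V − W| = 56.66.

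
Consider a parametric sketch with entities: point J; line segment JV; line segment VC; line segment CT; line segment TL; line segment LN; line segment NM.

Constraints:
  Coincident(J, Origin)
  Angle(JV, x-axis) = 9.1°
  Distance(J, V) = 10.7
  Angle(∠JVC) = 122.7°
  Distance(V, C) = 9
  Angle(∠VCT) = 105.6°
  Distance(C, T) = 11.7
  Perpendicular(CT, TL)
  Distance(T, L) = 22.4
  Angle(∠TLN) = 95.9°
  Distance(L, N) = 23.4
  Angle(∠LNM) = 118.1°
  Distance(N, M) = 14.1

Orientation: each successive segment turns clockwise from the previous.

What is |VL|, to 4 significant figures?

19.70

J is at the origin; JV runs at 9.1° with length 10.7, so V = (10.57, 1.692). ∠JVC = 122.7° gives VC at -48.20° from the x-axis; with |VC| = 9.0, C = (16.56, -5.017). ∠VCT = 105.6° gives CT at -122.6° from the x-axis; with |CT| = 11.7, T = (10.26, -14.87). The perpendicularity gives TL at right angles to CT, so TL runs at 147.4°; with |TL| = 22.4, L = (-8.610, -2.805). Then |VL| = |L − V| = 19.70.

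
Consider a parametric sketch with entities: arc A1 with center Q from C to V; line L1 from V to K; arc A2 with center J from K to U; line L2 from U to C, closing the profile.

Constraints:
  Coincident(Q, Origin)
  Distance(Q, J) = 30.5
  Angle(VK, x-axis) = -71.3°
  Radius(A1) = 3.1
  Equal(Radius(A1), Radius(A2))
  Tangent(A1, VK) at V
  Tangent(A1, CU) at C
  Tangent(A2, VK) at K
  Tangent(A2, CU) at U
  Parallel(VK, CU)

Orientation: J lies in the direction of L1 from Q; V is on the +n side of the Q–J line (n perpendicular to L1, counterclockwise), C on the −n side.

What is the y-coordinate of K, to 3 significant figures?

-27.9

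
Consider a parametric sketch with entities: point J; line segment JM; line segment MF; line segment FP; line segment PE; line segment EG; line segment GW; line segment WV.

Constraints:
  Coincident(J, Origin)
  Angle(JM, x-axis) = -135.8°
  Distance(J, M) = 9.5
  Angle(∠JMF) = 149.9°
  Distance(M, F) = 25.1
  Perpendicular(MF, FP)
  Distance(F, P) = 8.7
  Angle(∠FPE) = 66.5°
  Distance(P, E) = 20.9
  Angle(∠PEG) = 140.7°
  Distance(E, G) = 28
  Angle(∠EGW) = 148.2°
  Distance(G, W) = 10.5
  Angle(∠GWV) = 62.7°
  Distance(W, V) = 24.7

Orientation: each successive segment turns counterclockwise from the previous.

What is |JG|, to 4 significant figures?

29.33

∠FPE = 66.5° gives PE at 97.80° from the x-axis; with |PE| = 20.9, E = (-8.064, -12.43). ∠PEG = 140.7° gives EG at 137.1° from the x-axis; with |EG| = 28.0, G = (-28.57, 6.626). Then |JG| = |G − J| = 29.33.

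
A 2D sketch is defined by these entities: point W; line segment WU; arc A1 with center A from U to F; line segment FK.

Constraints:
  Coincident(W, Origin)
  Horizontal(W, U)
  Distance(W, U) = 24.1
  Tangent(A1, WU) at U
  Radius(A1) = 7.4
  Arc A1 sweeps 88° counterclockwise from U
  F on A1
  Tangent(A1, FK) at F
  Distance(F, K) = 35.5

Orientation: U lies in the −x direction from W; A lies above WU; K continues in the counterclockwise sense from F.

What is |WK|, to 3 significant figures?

45.3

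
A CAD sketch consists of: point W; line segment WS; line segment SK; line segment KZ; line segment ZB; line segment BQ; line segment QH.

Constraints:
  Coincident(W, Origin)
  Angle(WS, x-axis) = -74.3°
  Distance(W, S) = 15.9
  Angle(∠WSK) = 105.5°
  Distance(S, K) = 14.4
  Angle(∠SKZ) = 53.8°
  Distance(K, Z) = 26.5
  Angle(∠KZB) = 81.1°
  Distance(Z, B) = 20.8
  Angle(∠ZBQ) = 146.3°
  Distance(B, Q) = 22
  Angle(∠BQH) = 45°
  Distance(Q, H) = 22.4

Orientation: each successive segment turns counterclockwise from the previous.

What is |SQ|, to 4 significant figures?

25.12

W is at the origin; WS runs at -74.3° with length 15.9, so S = (4.303, -15.31). ∠WSK = 105.5° gives SK at 0.2000° from the x-axis; with |SK| = 14.4, K = (18.70, -15.26). ∠SKZ = 53.8° gives KZ at 126.4° from the x-axis; with |KZ| = 26.5, Z = (2.977, 6.073). ∠KZB = 81.1° gives ZB at -134.7° from the x-axis; with |ZB| = 20.8, B = (-11.65, -8.711). ∠ZBQ = 146.3° gives BQ at -101.0° from the x-axis; with |BQ| = 22.0, Q = (-15.85, -30.31). Then |SQ| = |Q − S| = 25.12.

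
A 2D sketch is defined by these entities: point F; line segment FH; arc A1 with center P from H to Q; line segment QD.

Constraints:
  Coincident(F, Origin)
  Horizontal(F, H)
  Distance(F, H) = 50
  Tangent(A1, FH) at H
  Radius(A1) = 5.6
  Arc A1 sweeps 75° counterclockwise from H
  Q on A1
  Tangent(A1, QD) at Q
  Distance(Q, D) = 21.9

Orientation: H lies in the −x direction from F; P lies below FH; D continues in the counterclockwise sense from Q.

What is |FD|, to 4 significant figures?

66.11

On A1, H sits at bearing 90° from P; a 75° counterclockwise sweep puts Q at bearing 165°, so Q = P + 5.6·(cos 165°, sin 165°) = (-55.41, -4.151). A1 meets QD tangentially, so PQ is at right angles to QD, so QD runs along (−sin 165°, cos 165°); with |QD| = 21.9, D = (-61.08, -25.30). Then |FD| = |D − F| = 66.11.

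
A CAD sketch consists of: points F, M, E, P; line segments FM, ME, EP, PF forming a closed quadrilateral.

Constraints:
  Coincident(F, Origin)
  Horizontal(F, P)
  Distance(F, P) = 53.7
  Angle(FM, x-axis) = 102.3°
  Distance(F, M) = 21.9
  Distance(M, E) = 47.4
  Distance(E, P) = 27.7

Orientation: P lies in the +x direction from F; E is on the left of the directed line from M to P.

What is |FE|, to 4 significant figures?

49.55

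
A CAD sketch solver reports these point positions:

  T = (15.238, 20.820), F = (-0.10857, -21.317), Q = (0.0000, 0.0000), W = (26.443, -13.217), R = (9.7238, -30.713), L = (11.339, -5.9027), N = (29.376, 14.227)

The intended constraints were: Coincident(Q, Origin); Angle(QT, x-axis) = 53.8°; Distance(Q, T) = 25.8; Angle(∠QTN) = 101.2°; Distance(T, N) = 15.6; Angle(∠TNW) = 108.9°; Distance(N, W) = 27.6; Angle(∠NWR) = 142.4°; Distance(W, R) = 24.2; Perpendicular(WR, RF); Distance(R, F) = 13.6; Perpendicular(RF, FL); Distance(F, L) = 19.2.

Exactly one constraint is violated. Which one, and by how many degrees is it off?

Perpendicular(RF, FL) — off by 7.10°.

Q = (0.00, 0.00) ✓; QT at 53.80° ✓; |QT| = 25.80 ✓; ∠QTN = 101.2° ✓; |TN| = 15.60 ✓; ∠TNW = 108.9° ✓; |NW| = 27.60 ✓; ∠NWR = 142.4° ✓; |WR| = 24.20 ✓; ∠(WR, RF) = 90.00° ✓; |RF| = 13.60 ✓; ∠(RF, FL) = 82.90° ✗; |FL| = 19.20 ✓.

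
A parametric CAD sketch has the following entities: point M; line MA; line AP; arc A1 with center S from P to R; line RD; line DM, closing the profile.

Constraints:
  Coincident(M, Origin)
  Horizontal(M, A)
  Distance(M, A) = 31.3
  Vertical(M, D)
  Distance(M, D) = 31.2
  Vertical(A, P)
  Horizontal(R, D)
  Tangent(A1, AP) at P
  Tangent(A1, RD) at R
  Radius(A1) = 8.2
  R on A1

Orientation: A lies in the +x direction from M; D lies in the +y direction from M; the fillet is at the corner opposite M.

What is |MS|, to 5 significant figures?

32.598

M is at the origin; M and A share the same y with |MA| = 31.3 and A on the +x side, so A = (31.300, 0.0000). M and D share the same x with |MD| = 31.2 and D on the +y side, so D = (0.0000, 31.200). The virtual corner opposite M is at (31.300, 31.200). Tangency of A1 to AP means the radius SP is perpendicular to AP and since A1 is tangent to RD there, SR ⟂ RD, with radius 8.2, so the center S sits 8.2 in from both sides at S = (23.100, 23.000). Then |MS| = |S − M| = 32.598.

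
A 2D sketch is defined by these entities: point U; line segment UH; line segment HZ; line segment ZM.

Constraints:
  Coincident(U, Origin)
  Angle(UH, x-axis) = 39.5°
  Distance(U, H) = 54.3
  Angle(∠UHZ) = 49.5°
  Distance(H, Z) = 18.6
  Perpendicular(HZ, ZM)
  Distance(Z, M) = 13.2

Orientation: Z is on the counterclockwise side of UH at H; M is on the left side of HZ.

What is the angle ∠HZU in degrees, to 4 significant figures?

112.0°

U is at the origin; UH runs at 39.5° with length 54.3, so H = 54.3·(cos 39.5°, sin 39.5°) = (41.90, 34.54). ∠UHZ = 49.5°, so HZ runs at 39.5° + (180° − 49.5°) = 170.0° from the x-axis; with |HZ| = 18.6, Z = H + 18.6·(cos 170.0°, sin 170.0°) = (23.58, 37.77). Then cos ∠HZU = ZH·ZU / (|ZH||ZU|), giving 112.0°.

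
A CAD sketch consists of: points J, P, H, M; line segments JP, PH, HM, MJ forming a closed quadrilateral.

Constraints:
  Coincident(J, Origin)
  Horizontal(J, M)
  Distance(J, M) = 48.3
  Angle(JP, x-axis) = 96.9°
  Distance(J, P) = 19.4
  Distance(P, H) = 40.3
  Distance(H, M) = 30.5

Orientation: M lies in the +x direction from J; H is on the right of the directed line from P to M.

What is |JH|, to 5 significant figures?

25.019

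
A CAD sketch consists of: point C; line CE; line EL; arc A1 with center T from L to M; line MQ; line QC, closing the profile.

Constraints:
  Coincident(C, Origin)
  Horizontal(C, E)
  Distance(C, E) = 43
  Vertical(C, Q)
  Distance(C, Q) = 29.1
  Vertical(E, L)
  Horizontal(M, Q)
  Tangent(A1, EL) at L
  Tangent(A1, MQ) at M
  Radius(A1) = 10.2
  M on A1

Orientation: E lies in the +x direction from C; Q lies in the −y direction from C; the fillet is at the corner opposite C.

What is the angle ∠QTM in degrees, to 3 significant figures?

72.7°

C is at the origin; C and E share the same y with |CE| = 43.0 and E on the +x side, so E = (43.0, 0.00). C and Q share the same x with |CQ| = 29.1 and Q on the −y side, so Q = (0.00, -29.1). The virtual corner opposite C is at (43.0, -29.1). Tangency of A1 to EL means the radius TL is perpendicular to EL and A1 meets MQ tangentially, so TM is at right angles to MQ, with radius 10.2, so the center T sits 10.2 in from both sides at T = (32.8, -18.9). That places the tangent points at L = (43.0, -18.9) on EL and M = (32.8, -29.1) on MQ. Then cos ∠QTM = TQ·TM / (|TQ||TM|), giving 72.7°.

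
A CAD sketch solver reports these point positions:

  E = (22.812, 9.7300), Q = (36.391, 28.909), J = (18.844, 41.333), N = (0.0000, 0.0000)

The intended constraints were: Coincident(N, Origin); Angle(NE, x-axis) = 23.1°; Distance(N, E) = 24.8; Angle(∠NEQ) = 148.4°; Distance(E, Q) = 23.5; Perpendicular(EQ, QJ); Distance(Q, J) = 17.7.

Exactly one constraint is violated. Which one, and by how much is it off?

Distance(Q, J) = 17.7 — off by 3.80.

N = (0.00, 0.00) ✓; NE at 23.10° ✓; |NE| = 24.80 ✓; ∠NEQ = 148.4° ✓; |EQ| = 23.50 ✓; ∠(EQ, QJ) = 90.00° ✓; |QJ| = 21.50 ✗.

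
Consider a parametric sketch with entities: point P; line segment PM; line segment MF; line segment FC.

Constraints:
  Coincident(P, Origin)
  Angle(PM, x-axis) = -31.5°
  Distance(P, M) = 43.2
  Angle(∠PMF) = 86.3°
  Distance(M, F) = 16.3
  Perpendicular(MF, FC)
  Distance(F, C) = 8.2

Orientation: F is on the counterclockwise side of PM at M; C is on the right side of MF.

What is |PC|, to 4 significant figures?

53.06

P is at the origin; PM runs at -31.5° with length 43.2, so M = 43.2·(cos -31.5°, sin -31.5°) = (36.83, -22.57). ∠PMF = 86.3°, so MF runs at -31.5° + (180° − 86.3°) = 62.20° from the x-axis; with |MF| = 16.3, F = M + 16.3·(cos 62.20°, sin 62.20°) = (44.44, -8.153). The perpendicularity gives FC at right angles to MF; with |FC| = 8.2 on the right of MF, C = F + 8.2·(0.8846, -0.4664) = (51.69, -11.98). Then |PC| = |C − P| = 53.06.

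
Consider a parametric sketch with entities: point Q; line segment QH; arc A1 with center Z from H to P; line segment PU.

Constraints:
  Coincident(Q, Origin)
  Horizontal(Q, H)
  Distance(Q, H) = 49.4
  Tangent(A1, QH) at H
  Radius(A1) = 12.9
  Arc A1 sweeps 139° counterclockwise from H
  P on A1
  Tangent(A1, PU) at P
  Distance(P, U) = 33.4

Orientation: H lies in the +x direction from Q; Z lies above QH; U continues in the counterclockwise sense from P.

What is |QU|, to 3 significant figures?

55.2

Q is at the origin; Q and H share the same y with |QH| = 49.4 and H on the +x side, so H = (49.4, 0.00). A1 meets QH tangentially, so ZH is at right angles to QH, so Z = H + (0, 12.9) = (49.4, 12.9). On A1, H sits at bearing -90° from Z; a 139° counterclockwise sweep puts P at bearing 49°, so P = Z + 12.9·(cos 49°, sin 49°) = (57.9, 22.6). The tangent condition forces ZP to be normal to PU, so PU runs along (−sin 49°, cos 49°); with |PU| = 33.4, U = (32.7, 44.5). Then |QU| = |U − Q| = 55.2.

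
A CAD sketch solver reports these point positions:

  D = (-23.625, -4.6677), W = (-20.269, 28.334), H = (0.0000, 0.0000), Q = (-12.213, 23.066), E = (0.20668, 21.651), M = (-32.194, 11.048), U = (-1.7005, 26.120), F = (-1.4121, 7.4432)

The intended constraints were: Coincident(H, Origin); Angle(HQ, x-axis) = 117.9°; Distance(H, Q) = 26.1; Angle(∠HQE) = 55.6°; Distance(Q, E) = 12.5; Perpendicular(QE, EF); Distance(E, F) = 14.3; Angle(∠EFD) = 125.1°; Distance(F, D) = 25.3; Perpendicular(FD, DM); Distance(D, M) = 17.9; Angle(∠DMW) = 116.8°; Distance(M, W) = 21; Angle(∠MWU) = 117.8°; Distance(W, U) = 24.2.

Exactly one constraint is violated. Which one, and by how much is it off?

Distance(W, U) = 24.2 — off by 5.50.

H = (0.00, 0.00) ✓; HQ at 117.9° ✓; |HQ| = 26.10 ✓; ∠HQE = 55.60° ✓; |QE| = 12.50 ✓; ∠(QE, EF) = 90.00° ✓; |EF| = 14.30 ✓; ∠EFD = 125.1° ✓; |FD| = 25.30 ✓; ∠(FD, DM) = 90.00° ✓; |DM| = 17.90 ✓; ∠DMW = 116.8° ✓; |MW| = 21.00 ✓; ∠MWU = 117.8° ✓; |WU| = 18.70 ✗.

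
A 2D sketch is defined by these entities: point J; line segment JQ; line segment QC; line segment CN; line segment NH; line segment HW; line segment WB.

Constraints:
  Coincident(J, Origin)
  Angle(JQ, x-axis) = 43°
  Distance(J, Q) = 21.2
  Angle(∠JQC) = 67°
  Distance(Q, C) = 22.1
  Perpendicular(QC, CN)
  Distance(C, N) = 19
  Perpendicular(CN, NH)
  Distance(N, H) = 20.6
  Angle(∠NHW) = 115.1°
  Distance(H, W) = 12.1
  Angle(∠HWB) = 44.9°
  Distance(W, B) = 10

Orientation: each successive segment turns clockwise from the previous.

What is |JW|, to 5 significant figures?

16.541

CN ⟂ NH, so NH runs at 110.00°; with |NH| = 20.6, H = (-1.8364, 6.5504). ∠NHW = 115.1° gives HW at 45.100° from the x-axis; with |HW| = 12.1, W = (6.7046, 15.121). Then |JW| = |W − J| = 16.541.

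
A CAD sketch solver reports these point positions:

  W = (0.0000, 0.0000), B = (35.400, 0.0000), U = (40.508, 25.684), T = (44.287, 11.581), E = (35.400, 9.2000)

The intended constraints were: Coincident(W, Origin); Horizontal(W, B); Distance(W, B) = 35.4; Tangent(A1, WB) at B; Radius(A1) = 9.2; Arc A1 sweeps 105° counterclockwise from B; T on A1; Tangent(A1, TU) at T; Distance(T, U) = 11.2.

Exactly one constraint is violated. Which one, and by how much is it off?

Distance(T, U) = 11.2 — off by 3.40.

W = (0.00, 0.00) ✓; W.y = 0.00, B.y = 0.00 ✓; |WB| = 35.40 ✓; ∠(EB, BW) = 90.00° ✓; |EB| = 9.200 ✓; bearing(E→T) − bearing(E→B) = 105.0° ✓; |ET| = 9.200 ✓; ∠(ET, TU) = 90.00° ✓; |TU| = 14.60 ✗.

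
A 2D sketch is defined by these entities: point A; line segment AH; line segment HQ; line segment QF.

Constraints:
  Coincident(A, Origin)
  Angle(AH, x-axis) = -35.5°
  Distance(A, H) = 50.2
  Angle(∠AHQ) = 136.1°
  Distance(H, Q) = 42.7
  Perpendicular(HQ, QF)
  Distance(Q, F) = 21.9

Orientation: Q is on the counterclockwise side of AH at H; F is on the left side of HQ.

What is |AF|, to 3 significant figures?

79.9

A is at the origin; AH runs at -35.5° with length 50.2, so H = 50.2·(cos -35.5°, sin -35.5°) = (40.9, -29.2). ∠AHQ = 136.1°, so HQ runs at -35.5° + (180° − 136.1°) = 8.40° from the x-axis; with |HQ| = 42.7, Q = H + 42.7·(cos 8.40°, sin 8.40°) = (83.1, -22.9). HQ ⟂ QF; with |QF| = 21.9 on the left of HQ, F = Q + 21.9·(-0.146, 0.989) = (79.9, -1.25). Then |AF| = |F − A| = 79.9.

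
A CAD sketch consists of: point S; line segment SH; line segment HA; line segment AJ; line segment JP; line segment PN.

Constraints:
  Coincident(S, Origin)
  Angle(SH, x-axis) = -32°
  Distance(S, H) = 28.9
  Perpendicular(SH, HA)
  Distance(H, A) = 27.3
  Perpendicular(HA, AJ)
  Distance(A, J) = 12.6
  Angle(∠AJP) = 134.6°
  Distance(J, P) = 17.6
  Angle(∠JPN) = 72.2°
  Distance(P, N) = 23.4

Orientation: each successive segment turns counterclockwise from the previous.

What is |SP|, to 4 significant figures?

15.29

HA is perpendicular to AJ, so AJ runs at 148.0°; with |AJ| = 12.6, J = (28.29, 14.51). ∠AJP = 134.6° gives JP at -166.6° from the x-axis; with |JP| = 17.6, P = (11.17, 10.44). Then |SP| = |P − S| = 15.29.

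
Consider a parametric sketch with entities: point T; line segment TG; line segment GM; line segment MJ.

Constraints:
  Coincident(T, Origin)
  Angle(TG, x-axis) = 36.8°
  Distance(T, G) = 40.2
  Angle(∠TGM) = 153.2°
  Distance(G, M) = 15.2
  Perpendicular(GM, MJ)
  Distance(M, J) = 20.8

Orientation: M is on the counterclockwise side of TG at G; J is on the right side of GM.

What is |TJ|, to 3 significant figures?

64.2

T is at the origin; TG runs at 36.8° with length 40.2, so G = 40.2·(cos 36.8°, sin 36.8°) = (32.2, 24.1). ∠TGM = 153.2°, so GM runs at 36.8° + (180° − 153.2°) = 63.6° from the x-axis; with |GM| = 15.2, M = G + 15.2·(cos 63.6°, sin 63.6°) = (38.9, 37.7). GM ⟂ MJ; with |MJ| = 20.8 on the right of GM, J = M + 20.8·(0.896, -0.445) = (57.6, 28.4). Then |TJ| = |J − T| = 64.2.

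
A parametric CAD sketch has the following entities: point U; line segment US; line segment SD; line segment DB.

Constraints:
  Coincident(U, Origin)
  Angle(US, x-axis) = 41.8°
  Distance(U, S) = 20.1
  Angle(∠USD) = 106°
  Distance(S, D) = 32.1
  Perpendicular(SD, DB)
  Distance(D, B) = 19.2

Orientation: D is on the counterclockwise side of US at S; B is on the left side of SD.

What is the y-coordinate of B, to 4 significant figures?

33.94

U is at the origin; US runs at 41.8° with length 20.1, so S = 20.1·(cos 41.8°, sin 41.8°) = (14.98, 13.40). ∠USD = 106.0°, so SD runs at 41.8° + (180° − 106.0°) = 115.8° from the x-axis; with |SD| = 32.1, D = S + 32.1·(cos 115.8°, sin 115.8°) = (1.013, 42.30). SD is perpendicular to DB; with |DB| = 19.2 on the left of SD, B = D + 19.2·(-0.9003, -0.4352) = (-16.27, 33.94). So B.y = 33.94.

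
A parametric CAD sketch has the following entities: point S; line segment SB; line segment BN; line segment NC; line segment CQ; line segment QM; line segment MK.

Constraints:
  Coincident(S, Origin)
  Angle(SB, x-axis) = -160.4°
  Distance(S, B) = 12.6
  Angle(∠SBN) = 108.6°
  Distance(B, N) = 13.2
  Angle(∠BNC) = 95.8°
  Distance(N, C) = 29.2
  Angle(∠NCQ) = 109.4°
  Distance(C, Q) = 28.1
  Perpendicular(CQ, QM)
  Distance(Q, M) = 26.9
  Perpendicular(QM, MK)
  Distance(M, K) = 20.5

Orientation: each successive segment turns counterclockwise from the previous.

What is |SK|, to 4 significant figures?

4.398

S is at the origin; SB runs at -160.4° with length 12.6, so B = (-11.87, -4.227). ∠SBN = 108.6° gives BN at -89.00° from the x-axis; with |BN| = 13.2, N = (-11.64, -17.42). ∠BNC = 95.8° gives NC at -4.800° from the x-axis; with |NC| = 29.2, C = (17.46, -19.87). ∠NCQ = 109.4° gives CQ at 65.80° from the x-axis; with |CQ| = 28.1, Q = (28.98, 5.763). CQ is perpendicular to QM, so QM runs at 155.8°; with |QM| = 26.9, M = (4.441, 16.79). QM is perpendicular to MK, so MK runs at -114.2°; with |MK| = 20.5, K = (-3.963, -1.909). Then |SK| = |K − S| = 4.398.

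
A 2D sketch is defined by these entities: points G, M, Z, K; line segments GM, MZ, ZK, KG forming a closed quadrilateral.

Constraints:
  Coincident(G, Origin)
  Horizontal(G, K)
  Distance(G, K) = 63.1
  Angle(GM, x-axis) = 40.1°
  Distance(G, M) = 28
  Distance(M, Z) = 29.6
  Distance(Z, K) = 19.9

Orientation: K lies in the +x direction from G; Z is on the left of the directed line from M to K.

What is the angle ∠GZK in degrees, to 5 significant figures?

110.53°

G is at the origin; G and K share the same y with |GK| = 63.1 and K in +x, so K = (63.1, 0). GM runs at 40.1° with |GM| = 28.0, so M = (21.418, 18.035). Z is determined by |MZ| = 29.6 and |ZK| = 19.9 together: it lies at the intersection of circle(M, 29.6) and circle(K, 19.9). With |MK| = 45.417, the foot of the radical line on MK is 27.994 from M and the perpendicular offset is √(29.6² − 27.994²) = 9.6162. Taking the left-of-MK solution: Z = (50.929, 15.744).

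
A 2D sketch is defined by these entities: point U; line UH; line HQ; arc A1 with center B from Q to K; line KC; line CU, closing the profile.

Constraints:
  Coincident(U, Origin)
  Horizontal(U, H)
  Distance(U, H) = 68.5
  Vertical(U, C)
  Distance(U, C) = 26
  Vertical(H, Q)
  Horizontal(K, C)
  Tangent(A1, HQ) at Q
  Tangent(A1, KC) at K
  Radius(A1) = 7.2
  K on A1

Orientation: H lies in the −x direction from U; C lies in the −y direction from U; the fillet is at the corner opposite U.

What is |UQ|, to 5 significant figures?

71.033

U is at the origin; UH is horizontal with |UH| = 68.5 and H on the −x side, so H = (-68.500, 0.0000). U and C share the same x with |UC| = 26.0 and C on the −y side, so C = (0.0000, -26.000). The virtual corner opposite U is at (-68.500, -26.000). A1 meets HQ tangentially, so BQ is at right angles to HQ and A1 meets KC tangentially, so BK is at right angles to KC, with radius 7.2, so the center B sits 7.2 in from both sides at B = (-61.300, -18.800). That places the tangent points at Q = (-68.500, -18.800) on HQ and K = (-61.300, -26.000) on KC. Then |UQ| = |Q − U| = 71.033.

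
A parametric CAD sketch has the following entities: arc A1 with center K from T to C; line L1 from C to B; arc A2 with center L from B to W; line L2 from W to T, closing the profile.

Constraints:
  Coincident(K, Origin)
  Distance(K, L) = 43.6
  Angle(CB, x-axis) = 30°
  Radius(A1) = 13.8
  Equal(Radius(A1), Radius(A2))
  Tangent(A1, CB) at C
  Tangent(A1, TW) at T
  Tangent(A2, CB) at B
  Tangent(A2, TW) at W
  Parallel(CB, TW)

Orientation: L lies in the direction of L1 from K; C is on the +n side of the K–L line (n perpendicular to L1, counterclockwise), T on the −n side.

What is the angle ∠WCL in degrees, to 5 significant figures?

14.772°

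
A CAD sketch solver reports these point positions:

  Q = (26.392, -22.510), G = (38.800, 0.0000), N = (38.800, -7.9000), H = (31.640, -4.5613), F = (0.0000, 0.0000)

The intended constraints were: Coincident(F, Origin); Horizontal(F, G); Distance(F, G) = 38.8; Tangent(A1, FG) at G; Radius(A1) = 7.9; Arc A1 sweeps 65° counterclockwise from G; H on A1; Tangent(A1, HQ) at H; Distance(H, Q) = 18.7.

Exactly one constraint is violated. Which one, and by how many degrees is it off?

Tangent(A1, HQ) at H — off by 8.70°.

F = (0.00, 0.00) ✓; F.y = 0.00, G.y = 0.00 ✓; |FG| = 38.80 ✓; ∠(NG, GF) = 90.00° ✓; |NG| = 7.900 ✓; bearing(N→H) − bearing(N→G) = 65.00° ✓; |NH| = 7.900 ✓; ∠(NH, HQ) = 81.30° ✗; |HQ| = 18.70 ✓.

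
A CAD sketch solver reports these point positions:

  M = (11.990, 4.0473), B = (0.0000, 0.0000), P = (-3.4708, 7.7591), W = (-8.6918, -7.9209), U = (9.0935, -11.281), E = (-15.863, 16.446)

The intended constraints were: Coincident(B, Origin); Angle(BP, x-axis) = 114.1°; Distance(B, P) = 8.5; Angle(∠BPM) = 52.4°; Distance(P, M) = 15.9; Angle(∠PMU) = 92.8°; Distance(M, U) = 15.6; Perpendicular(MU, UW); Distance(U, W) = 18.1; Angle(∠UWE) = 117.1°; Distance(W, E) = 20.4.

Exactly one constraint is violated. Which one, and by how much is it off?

Distance(W, E) = 20.4 — off by 5.00.

B = (0.00, 0.00) ✓; BP at 114.1° ✓; |BP| = 8.500 ✓; ∠BPM = 52.40° ✓; |PM| = 15.90 ✓; ∠PMU = 92.80° ✓; |MU| = 15.60 ✓; ∠(MU, UW) = 90.00° ✓; |UW| = 18.10 ✓; ∠UWE = 117.1° ✓; |WE| = 25.40 ✗.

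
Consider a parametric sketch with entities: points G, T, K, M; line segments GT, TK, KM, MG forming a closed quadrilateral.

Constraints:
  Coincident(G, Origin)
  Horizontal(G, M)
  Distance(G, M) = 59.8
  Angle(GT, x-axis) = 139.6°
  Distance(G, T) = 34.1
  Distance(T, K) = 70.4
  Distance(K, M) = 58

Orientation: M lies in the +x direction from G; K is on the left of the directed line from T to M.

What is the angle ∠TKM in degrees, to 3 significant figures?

86.7°

Checks: |TK| = 70.40 ✓; |KM| = 58.00 ✓.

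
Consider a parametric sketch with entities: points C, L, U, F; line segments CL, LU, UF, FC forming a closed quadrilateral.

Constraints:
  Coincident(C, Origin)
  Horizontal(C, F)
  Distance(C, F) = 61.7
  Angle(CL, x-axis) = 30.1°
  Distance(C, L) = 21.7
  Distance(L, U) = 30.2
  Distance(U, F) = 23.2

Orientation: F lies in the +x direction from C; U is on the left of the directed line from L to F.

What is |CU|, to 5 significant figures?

51.461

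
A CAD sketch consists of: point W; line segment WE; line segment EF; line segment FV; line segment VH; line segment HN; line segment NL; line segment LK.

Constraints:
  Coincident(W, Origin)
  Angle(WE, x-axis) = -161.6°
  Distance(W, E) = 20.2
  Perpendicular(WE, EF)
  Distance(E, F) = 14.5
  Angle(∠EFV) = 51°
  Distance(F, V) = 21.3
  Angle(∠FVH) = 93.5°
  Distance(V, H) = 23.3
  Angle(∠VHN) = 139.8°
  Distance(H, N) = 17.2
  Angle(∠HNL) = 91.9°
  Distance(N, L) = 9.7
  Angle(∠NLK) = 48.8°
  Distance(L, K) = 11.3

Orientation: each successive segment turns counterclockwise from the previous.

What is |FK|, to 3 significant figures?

32.7

W is at the origin; WE runs at -161.6° with length 20.2, so E = (-19.2, -6.38). The perpendicularity gives EF at right angles to WE, so EF runs at -71.6°; with |EF| = 14.5, F = (-14.6, -20.1). ∠EFV = 51.0° gives FV at 57.4° from the x-axis; with |FV| = 21.3, V = (-3.11, -2.19). ∠FVH = 93.5° gives VH at 144° from the x-axis; with |VH| = 23.3, H = (-21.9, 11.5). ∠VHN = 139.8° gives HN at -176° from the x-axis; with |HN| = 17.2, N = (-39.1, 10.3). ∠HNL = 91.9° gives NL at -87.8° from the x-axis; with |NL| = 9.7, L = (-38.7, 0.615). ∠NLK = 48.8° gives LK at 43.4° from the x-axis; with |LK| = 11.3, K = (-30.5, 8.38). Then |FK| = |K − F| = 32.7.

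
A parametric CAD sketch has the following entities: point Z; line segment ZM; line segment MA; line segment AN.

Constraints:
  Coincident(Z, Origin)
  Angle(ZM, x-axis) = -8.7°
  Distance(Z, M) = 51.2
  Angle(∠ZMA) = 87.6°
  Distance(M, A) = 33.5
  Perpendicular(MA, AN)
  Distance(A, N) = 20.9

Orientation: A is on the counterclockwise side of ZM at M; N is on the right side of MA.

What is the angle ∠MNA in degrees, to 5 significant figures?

58.041°

∠ZMA = 87.6°, so MA runs at -8.7° + (180° − 87.6°) = 83.700° from the x-axis; with |MA| = 33.5, A = M + 33.5·(cos 83.700°, sin 83.700°) = (54.287, 25.553). MA ⟂ AN; with |AN| = 20.9 on the right of MA, N = A + 20.9·(0.99396, -0.10973) = (75.061, 23.260). Then cos ∠MNA = NM·NA / (|NM||NA|), giving 58.041°.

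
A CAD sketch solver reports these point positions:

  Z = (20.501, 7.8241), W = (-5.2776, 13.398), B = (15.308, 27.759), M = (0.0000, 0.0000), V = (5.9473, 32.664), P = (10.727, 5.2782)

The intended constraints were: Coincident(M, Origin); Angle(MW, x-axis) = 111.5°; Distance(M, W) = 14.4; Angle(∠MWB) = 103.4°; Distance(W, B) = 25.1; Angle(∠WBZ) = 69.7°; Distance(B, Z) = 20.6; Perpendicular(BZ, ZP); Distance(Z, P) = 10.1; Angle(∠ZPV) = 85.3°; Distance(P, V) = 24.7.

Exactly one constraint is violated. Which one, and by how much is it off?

Distance(P, V) = 24.7 — off by 3.10.

M = (0.00, 0.00) ✓; MW at 111.5° ✓; |MW| = 14.40 ✓; ∠MWB = 103.4° ✓; |WB| = 25.10 ✓; ∠WBZ = 69.70° ✓; |BZ| = 20.60 ✓; ∠(BZ, ZP) = 90.00° ✓; |ZP| = 10.10 ✓; ∠ZPV = 85.30° ✓; |PV| = 27.80 ✗.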